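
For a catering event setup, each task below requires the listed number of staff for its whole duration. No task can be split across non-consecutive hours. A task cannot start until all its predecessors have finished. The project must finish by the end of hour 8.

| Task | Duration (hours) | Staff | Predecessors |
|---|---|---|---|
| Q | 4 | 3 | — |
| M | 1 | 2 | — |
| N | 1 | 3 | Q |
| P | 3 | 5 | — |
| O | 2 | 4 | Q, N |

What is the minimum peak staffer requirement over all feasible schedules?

Early-start (Q@1, M@1, N@5, P@1, O@6) gives peak 10: h1:10  h2:8  h3:8  h4:3  h5:3  h6:4  h7:4  h8:0.
Shift P→2.
Schedule Q@1, M@1, N@5, P@2, O@6: h1:5  h2:8  h3:8  h4:8  h5:3  h6:4  h7:4  h8:0 — peak 8.

8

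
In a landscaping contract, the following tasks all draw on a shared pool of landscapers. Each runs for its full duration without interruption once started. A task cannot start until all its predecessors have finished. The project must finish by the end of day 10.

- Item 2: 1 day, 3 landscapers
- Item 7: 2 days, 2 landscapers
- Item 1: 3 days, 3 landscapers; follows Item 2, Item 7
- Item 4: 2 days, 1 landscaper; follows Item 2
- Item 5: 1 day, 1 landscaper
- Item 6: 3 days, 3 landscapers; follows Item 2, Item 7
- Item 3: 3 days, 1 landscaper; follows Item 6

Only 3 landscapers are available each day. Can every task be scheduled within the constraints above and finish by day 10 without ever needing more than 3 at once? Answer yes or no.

Total landscaper-days = 31; over 10 days the average is 31/10 > 3, so some day must exceed 3.

no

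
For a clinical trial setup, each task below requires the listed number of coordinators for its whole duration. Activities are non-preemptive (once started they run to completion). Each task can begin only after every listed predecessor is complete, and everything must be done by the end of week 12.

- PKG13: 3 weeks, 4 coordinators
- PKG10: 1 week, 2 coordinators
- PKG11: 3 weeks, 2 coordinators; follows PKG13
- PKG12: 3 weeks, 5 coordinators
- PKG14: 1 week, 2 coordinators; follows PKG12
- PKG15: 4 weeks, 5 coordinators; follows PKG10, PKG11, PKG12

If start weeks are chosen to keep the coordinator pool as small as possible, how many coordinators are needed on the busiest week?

7

Early-start (PKG13@1, PKG10@1, PKG11@4, PKG12@1, PKG14@4, PKG15@7) gives peak 11: w1:11  w2:9  w3:9  w4:4  w5:2  w6:2  w7:5  w8:5  w9:5  w10:5  w11:0  w12:0.
Shift PKG12→4, PKG14→7.
Schedule PKG13@1, PKG10@1, PKG11@4, PKG12@4, PKG14@7, PKG15@7: w1:6  w2:4  w3:4  w4:7  w5:7  w6:7  w7:7  w8:5  w9:5  w10:5  w11:0  w12:0 — peak 7.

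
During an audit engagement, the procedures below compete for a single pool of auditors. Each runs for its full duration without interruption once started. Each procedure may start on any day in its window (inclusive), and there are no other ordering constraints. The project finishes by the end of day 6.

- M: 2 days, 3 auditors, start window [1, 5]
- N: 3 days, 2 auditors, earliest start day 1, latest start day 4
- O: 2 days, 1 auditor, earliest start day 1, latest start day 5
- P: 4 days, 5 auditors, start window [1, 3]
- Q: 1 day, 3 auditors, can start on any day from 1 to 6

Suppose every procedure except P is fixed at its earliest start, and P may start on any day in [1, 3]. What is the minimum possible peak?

9

P@1: d1:14  d2:11  d3:7  d4:5  d5:0  d6:0 → peak 14
P@2: d1:9  d2:11  d3:7  d4:5  d5:5  d6:0 → peak 11
P@3: d1:9  d2:6  d3:7  d4:5  d5:5  d6:5 → peak 9
Best is P@3, peak 9.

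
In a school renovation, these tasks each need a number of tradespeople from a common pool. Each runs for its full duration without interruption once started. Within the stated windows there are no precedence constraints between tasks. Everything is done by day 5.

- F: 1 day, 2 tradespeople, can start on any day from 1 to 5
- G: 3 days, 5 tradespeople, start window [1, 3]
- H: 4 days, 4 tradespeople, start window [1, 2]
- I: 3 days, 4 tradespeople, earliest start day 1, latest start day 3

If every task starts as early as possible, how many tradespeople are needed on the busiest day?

Early-start schedule: F@1, G@1, H@1, I@1.
Load per day: day 1: 15, day 2: 13, day 3: 13, day 4: 4, day 5: 0.
Peak is 15.

15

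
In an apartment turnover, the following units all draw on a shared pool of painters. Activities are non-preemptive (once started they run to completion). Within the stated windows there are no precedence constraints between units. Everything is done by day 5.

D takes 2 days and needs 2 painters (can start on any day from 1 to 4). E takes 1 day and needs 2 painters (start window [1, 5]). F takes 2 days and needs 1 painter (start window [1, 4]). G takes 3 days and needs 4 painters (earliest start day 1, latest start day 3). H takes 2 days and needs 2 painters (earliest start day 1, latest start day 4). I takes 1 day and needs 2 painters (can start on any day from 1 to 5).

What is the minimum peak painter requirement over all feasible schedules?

6

Early-start (D@1, E@1, F@1, G@1, H@1, I@1) gives peak 13: d1:13  d2:9  d3:4  d4:0  d5:0.
Shift G→3, H→2, I→4.
Schedule D@1, E@1, F@1, G@3, H@2, I@4: d1:5  d2:5  d3:6  d4:6  d5:4 — peak 6.
Total painter-days = 26 over 5 days ⇒ peak ≥ ⌈26/5⌉ = 6, so 6 is optimal.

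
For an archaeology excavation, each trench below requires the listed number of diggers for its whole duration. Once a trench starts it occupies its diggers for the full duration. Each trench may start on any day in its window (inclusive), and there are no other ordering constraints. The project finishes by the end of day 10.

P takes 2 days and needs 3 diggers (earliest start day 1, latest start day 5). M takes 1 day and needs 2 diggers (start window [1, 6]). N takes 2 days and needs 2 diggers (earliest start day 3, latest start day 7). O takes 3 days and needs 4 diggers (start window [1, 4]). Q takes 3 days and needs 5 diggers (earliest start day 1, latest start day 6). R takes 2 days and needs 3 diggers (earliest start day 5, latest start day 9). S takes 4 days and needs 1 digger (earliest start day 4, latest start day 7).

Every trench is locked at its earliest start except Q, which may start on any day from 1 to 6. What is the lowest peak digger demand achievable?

9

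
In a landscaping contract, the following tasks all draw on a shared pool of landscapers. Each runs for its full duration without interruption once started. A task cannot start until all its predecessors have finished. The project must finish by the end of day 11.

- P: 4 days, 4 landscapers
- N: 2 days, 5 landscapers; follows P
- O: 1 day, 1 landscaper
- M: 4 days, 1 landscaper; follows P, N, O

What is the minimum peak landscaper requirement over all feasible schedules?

Schedule P@1, N@5, O@1, M@7: d1:5  d2:4  d3:4  d4:4  d5:5  d6:5  d7:1  d8:1  d9:1  d10:1  d11:0 — peak 5.

5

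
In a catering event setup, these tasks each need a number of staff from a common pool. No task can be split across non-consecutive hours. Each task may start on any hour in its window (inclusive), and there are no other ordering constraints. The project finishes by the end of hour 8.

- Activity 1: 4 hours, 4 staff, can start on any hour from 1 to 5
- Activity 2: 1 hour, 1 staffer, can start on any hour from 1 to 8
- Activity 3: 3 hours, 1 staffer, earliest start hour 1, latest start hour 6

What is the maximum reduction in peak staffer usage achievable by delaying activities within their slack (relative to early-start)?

Early-start peak: h1:6  h2:5  h3:5  h4:4  h5:0  h6:0  h7:0  h8:0 ⇒ 6.
Leveled (Activity 1@1, Activity 2@5, Activity 3@5): h1:4  h2:4  h3:4  h4:4  h5:2  h6:1  h7:1  h8:0 ⇒ 4.
Reduction 6 − 4 = 2.

2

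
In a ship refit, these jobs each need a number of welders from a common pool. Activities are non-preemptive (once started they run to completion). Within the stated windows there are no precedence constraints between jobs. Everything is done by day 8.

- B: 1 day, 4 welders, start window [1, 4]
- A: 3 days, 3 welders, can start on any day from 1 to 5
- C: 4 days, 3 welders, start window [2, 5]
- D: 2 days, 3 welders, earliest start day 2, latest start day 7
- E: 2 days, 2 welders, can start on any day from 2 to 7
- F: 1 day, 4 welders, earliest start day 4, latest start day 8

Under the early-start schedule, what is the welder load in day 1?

At early start, day 1 has: B, A.
Demand: 4 + 3 = 7.

7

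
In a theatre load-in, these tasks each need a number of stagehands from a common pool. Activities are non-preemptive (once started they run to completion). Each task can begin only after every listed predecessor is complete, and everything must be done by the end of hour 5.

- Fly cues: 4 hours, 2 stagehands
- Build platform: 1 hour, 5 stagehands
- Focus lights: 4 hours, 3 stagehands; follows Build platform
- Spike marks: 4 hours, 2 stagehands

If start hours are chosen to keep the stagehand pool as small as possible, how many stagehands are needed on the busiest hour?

Early-start (Fly cues@1, Build platform@1, Focus lights@2, Spike marks@1) gives peak 9: h1:9  h2:7  h3:7  h4:7  h5:3.
Shift Spike marks→2.
Schedule Fly cues@1, Build platform@1, Focus lights@2, Spike marks@2: h1:7  h2:7  h3:7  h4:7  h5:5 — peak 7.
Total stagehand-hours = 33 over 5 hours ⇒ peak ≥ ⌈33/5⌉ = 7, so 7 is optimal.

7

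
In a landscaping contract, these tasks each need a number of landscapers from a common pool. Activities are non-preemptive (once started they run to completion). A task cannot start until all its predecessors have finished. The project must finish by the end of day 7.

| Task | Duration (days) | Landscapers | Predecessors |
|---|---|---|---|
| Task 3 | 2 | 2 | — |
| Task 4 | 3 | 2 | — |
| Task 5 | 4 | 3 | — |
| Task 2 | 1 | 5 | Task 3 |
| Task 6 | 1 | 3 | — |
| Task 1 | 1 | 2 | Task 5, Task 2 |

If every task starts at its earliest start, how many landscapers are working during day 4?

At early start, day 4 has: Task 5.
Demand: 3 = 3.

3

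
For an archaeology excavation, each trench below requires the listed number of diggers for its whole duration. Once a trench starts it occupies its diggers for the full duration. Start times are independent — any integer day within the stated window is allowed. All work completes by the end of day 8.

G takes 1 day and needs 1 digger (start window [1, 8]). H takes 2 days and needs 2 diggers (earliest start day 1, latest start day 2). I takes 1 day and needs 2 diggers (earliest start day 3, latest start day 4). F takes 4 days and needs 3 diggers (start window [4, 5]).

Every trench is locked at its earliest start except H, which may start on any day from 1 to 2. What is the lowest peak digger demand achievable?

3

H@1: d1:3  d2:2  d3:2  d4:3  d5:3  d6:3  d7:3  d8:0 → peak 3
H@2: d1:1  d2:2  d3:4  d4:3  d5:3  d6:3  d7:3  d8:0 → peak 4
Best is H@1, peak 3.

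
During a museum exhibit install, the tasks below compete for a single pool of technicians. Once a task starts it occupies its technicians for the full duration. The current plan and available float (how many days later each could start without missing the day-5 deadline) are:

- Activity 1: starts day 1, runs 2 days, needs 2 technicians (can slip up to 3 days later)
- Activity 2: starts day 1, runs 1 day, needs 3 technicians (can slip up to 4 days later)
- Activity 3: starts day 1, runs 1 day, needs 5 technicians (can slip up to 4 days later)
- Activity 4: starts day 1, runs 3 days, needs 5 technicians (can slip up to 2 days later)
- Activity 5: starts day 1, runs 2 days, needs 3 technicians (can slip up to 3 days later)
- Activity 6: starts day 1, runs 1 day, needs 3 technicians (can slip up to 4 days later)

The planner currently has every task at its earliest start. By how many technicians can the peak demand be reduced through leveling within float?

13

Early-start peak: d1:21  d2:10  d3:5  d4:0  d5:0 ⇒ 21.
Leveled (Activity 1@1, Activity 2@1, Activity 3@2, Activity 4@3, Activity 5@3, Activity 6@1): d1:8  d2:7  d3:8  d4:8  d5:5 ⇒ 8.
Reduction 21 − 8 = 13.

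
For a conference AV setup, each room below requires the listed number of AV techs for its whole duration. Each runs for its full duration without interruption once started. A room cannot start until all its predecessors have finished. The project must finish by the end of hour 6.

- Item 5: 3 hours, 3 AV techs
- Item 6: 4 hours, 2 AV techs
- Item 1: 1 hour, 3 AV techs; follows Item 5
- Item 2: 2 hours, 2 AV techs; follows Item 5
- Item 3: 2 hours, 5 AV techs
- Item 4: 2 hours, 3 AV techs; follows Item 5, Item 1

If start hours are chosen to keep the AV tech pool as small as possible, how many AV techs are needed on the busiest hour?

8

Early-start (Item 5@1, Item 6@1, Item 1@4, Item 2@4, Item 3@1, Item 4@5) gives peak 10: h1:10  h2:10  h3:5  h4:7  h5:5  h6:3.
Shift Item 6→3.
Schedule Item 5@1, Item 6@3, Item 1@4, Item 2@4, Item 3@1, Item 4@5: h1:8  h2:8  h3:5  h4:7  h5:7  h6:5 — peak 8.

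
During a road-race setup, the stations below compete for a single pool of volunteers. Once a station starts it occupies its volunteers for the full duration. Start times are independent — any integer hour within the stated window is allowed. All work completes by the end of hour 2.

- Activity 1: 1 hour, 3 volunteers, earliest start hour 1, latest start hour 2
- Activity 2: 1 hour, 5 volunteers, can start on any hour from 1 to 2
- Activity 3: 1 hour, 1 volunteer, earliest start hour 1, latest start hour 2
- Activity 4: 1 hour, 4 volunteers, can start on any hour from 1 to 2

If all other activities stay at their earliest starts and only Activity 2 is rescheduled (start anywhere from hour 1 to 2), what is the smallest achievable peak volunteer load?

8

Activity 2@1: h1:13  h2:0 → peak 13
Activity 2@2: h1:8  h2:5 → peak 8
Best is Activity 2@2, peak 8.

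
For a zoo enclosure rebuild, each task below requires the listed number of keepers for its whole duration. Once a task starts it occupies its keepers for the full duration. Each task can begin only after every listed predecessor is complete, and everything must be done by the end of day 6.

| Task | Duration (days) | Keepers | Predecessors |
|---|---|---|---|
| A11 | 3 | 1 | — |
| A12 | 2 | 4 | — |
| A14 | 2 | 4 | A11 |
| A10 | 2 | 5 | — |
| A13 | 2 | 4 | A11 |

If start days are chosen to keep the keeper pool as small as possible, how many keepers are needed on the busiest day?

8

Early-start (A11@1, A12@1, A14@4, A10@1, A13@4) gives peak 10: d1:10  d2:10  d3:1  d4:8  d5:8  d6:0.
Shift A14→5, A10→3, A13→5.
Schedule A11@1, A12@1, A14@5, A10@3, A13@5: d1:5  d2:5  d3:6  d4:5  d5:8  d6:8 — peak 8.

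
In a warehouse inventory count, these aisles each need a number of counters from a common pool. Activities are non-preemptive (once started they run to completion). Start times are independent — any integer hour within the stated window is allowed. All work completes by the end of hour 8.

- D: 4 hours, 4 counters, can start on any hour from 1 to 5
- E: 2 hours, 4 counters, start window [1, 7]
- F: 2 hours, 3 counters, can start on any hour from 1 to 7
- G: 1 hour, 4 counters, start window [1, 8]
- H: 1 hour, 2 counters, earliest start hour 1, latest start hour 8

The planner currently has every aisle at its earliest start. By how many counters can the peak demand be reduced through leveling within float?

10

Early-start peak: h1:17  h2:11  h3:4  h4:4  h5:0  h6:0  h7:0  h8:0 ⇒ 17.
Leveled (D@1, E@5, F@1, G@7, H@3): h1:7  h2:7  h3:6  h4:4  h5:4  h6:4  h7:4  h8:0 ⇒ 7.
Reduction 17 − 7 = 10.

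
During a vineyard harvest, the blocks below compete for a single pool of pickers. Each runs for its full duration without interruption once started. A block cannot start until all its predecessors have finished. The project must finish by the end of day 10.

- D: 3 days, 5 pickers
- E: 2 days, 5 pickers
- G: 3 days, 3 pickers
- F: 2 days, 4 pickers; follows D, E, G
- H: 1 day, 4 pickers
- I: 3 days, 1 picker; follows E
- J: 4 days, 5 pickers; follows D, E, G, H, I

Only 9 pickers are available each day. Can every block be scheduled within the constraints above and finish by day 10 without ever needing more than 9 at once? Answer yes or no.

Schedule D@3, E@1, G@1, F@6, H@6, I@3, J@7: d1:8  d2:8  d3:9  d4:6  d5:6  d6:8  d7:9  d8:5  d9:5  d10:5 — peak 9 ≤ 9.

yes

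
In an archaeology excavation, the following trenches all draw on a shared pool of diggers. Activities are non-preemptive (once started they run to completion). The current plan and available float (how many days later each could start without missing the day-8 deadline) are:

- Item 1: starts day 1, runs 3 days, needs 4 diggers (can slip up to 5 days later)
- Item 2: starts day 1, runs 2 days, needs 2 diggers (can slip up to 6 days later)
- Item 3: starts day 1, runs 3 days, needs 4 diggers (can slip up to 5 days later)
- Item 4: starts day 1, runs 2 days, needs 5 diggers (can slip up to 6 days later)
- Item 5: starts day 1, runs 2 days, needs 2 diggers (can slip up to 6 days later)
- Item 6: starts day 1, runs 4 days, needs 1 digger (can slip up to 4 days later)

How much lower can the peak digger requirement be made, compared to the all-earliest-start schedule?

Early-start peak: d1:18  d2:18  d3:9  d4:1  d5:0  d6:0  d7:0  d8:0 ⇒ 18.
Leveled (Item 1@1, Item 2@1, Item 3@4, Item 4@7, Item 5@3, Item 6@5): d1:6  d2:6  d3:6  d4:6  d5:5  d6:5  d7:6  d8:6 ⇒ 6.
Reduction 18 − 6 = 12.

12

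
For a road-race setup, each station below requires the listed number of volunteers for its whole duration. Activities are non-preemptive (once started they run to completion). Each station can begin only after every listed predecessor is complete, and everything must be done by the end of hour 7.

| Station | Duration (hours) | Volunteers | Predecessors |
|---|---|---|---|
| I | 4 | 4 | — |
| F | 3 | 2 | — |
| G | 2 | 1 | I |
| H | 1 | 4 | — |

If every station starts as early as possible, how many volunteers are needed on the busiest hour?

10

Early-start schedule: I@1, F@1, G@5, H@1.
Load per hour: hour 1: 10, hour 2: 6, hour 3: 6, hour 4: 4, hour 5: 1, hour 6: 1, hour 7: 0.
Peak is 10.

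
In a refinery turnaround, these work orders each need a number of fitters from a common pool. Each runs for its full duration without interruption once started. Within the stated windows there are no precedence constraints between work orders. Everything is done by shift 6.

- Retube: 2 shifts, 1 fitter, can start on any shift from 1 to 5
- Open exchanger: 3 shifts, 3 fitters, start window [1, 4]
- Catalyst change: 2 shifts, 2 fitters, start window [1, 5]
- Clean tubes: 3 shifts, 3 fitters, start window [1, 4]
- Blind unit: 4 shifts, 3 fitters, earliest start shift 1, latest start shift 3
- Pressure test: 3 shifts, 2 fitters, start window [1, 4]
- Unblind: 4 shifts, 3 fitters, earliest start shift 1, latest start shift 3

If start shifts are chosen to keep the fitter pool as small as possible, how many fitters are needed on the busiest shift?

11

Early-start (Retube@1, Open exchanger@1, Catalyst change@1, Clean tubes@1, Blind unit@1, Pressure test@1, Unblind@1) gives peak 17: s1:17  s2:17  s3:14  s4:6  s5:0  s6:0.
Shift Clean tubes→4, Unblind→3.
Schedule Retube@1, Open exchanger@1, Catalyst change@1, Clean tubes@4, Blind unit@1, Pressure test@1, Unblind@3: s1:11  s2:11  s3:11  s4:9  s5:6  s6:6 — peak 11.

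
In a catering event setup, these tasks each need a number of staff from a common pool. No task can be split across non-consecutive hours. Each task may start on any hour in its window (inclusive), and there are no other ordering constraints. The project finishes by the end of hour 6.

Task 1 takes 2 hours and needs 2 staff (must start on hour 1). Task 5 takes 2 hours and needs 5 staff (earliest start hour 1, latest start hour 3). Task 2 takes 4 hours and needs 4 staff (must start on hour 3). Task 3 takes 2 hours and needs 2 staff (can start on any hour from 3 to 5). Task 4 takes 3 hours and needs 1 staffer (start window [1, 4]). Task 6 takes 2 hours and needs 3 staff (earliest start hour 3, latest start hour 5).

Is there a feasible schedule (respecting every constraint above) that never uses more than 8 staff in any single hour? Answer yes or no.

yes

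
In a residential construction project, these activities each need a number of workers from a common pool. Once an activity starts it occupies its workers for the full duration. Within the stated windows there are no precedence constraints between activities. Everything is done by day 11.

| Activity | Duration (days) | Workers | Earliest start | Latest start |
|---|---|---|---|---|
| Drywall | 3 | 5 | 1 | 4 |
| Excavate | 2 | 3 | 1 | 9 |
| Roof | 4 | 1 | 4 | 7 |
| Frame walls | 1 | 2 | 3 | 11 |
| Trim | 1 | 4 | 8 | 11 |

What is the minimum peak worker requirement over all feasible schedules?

5

Early-start (Drywall@1, Excavate@1, Roof@4, Frame walls@3, Trim@8) gives peak 8: d1:8  d2:8  d3:7  d4:1  d5:1  d6:1  d7:1  d8:4  d9:0  d10:0  d11:0.
Shift Excavate→4, Frame walls→6.
Schedule Drywall@1, Excavate@4, Roof@4, Frame walls@6, Trim@8: d1:5  d2:5  d3:5  d4:4  d5:4  d6:3  d7:1  d8:4  d9:0  d10:0  d11:0 — peak 5.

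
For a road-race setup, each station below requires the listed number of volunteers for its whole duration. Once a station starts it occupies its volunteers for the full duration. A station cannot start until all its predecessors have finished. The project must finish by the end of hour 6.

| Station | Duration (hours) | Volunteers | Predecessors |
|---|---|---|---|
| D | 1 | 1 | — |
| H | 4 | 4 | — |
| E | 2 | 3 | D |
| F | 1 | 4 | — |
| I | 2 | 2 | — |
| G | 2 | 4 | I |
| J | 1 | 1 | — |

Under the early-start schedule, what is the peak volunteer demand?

12

Early-start schedule: D@1, H@1, E@2, F@1, I@1, G@3, J@1.
Load per hour: hour 1: 12, hour 2: 9, hour 3: 11, hour 4: 8, hour 5: 0, hour 6: 0.
Peak is 12.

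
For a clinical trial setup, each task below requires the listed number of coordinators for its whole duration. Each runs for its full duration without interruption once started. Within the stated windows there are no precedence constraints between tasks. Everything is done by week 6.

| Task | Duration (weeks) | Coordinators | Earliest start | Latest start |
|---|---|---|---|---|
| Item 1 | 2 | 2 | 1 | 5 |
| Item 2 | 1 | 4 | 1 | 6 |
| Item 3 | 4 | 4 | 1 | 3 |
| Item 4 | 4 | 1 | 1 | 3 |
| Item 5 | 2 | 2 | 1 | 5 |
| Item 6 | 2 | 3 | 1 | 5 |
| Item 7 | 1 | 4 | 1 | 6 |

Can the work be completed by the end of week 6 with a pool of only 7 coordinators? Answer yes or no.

yes

Schedule Item 1@1, Item 2@1, Item 3@2, Item 4@1, Item 5@3, Item 6@5, Item 7@6: w1:7  w2:7  w3:7  w4:7  w5:7  w6:7 — peak 7 ≤ 7.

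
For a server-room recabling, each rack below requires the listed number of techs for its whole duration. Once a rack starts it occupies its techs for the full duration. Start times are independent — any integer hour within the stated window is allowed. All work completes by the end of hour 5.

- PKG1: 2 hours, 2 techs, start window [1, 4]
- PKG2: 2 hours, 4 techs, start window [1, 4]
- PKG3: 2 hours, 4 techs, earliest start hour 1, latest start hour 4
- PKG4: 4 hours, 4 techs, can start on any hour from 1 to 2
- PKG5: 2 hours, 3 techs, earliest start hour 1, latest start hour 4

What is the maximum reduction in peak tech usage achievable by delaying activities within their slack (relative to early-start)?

6

Early-start peak: h1:17  h2:17  h3:4  h4:4  h5:0 ⇒ 17.
Leveled (PKG1@1, PKG2@1, PKG3@3, PKG4@1, PKG5@3): h1:10  h2:10  h3:11  h4:11  h5:0 ⇒ 11.
Reduction 17 − 11 = 6.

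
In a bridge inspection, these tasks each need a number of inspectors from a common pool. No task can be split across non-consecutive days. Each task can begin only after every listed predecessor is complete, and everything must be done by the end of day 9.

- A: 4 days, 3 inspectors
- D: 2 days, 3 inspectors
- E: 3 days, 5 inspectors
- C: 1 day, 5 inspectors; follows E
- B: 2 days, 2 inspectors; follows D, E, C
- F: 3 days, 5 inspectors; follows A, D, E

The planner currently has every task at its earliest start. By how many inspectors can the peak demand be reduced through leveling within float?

Early-start peak: d1:11  d2:11  d3:8  d4:8  d5:7  d6:7  d7:5  d8:0  d9:0 ⇒ 11.
Leveled (A@1, D@1, E@3, C@6, B@7, F@7): d1:6  d2:6  d3:8  d4:8  d5:5  d6:5  d7:7  d8:7  d9:5 ⇒ 8.
Reduction 11 − 8 = 3.

3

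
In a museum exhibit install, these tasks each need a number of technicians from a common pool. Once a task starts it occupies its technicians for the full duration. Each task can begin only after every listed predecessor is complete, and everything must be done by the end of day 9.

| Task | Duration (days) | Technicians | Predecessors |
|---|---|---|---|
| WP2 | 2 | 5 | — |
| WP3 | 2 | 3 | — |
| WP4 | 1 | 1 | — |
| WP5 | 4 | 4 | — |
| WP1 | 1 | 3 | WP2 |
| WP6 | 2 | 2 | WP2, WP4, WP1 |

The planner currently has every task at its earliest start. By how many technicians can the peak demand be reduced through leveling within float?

Early-start peak: d1:13  d2:12  d3:7  d4:6  d5:2  d6:0  d7:0  d8:0  d9:0 ⇒ 13.
Leveled (WP2@1, WP3@4, WP4@3, WP5@6, WP1@3, WP6@4): d1:5  d2:5  d3:4  d4:5  d5:5  d6:4  d7:4  d8:4  d9:4 ⇒ 5.
Reduction 13 − 5 = 8.

8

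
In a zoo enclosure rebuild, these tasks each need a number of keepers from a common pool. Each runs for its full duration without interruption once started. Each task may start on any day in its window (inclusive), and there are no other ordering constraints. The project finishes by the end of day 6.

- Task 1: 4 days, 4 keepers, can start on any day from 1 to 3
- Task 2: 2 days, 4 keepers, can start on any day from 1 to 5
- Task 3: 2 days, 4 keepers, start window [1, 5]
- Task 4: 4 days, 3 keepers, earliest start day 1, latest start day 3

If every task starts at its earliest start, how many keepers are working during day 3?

7

At early start, day 3 has: Task 1, Task 4.
Demand: 4 + 3 = 7.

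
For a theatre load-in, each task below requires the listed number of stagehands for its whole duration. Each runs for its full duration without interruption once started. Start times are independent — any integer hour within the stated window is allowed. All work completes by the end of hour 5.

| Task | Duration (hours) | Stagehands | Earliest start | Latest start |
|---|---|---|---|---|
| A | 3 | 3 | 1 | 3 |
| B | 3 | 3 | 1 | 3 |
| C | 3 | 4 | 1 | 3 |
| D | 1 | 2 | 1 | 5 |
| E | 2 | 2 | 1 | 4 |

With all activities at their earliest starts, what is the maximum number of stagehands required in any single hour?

14

Early-start schedule: A@1, B@1, C@1, D@1, E@1.
Load per hour: hour 1: 14, hour 2: 12, hour 3: 10, hour 4: 0, hour 5: 0.
Peak is 14.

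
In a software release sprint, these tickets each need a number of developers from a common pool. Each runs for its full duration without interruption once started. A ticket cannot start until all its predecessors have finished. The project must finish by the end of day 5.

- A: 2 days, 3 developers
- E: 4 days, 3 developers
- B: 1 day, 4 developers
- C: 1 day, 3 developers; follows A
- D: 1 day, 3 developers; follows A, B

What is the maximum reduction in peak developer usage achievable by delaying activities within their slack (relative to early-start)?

4

Early-start peak: d1:10  d2:6  d3:9  d4:3  d5:0 ⇒ 10.
Leveled (A@2, E@2, B@1, C@4, D@5): d1:4  d2:6  d3:6  d4:6  d5:6 ⇒ 6.
Reduction 10 − 6 = 4.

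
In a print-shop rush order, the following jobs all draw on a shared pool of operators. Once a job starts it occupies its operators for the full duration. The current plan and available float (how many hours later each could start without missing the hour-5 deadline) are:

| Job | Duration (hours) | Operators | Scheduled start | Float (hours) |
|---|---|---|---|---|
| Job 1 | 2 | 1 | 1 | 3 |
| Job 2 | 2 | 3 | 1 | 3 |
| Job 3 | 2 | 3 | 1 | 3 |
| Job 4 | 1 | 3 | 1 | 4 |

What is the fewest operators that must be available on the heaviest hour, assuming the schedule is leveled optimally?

4

Early-start (Job 1@1, Job 2@1, Job 3@1, Job 4@1) gives peak 10: h1:10  h2:7  h3:0  h4:0  h5:0.
Shift Job 3→3, Job 4→5.
Schedule Job 1@1, Job 2@1, Job 3@3, Job 4@5: h1:4  h2:4  h3:3  h4:3  h5:3 — peak 4.
Total operator-hours = 17 over 5 hours ⇒ peak ≥ ⌈17/5⌉ = 4, so 4 is optimal.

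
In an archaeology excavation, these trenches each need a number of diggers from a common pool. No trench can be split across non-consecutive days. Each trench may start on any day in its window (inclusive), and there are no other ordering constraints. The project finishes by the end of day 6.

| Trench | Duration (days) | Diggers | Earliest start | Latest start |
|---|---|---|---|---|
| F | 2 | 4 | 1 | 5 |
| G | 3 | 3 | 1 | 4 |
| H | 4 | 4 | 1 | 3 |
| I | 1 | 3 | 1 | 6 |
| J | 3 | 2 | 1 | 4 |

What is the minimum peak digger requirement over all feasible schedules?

9

Early-start (F@1, G@1, H@1, I@1, J@1) gives peak 16: d1:16  d2:13  d3:9  d4:4  d5:0  d6:0.
Shift H→3, I→4.
Schedule F@1, G@1, H@3, I@4, J@1: d1:9  d2:9  d3:9  d4:7  d5:4  d6:4 — peak 9.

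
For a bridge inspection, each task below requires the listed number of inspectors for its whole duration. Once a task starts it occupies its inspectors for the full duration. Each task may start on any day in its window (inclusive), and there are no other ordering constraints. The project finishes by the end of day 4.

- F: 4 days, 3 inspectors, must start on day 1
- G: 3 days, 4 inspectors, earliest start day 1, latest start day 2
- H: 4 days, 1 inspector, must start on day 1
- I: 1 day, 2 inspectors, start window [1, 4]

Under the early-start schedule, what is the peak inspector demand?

10

Early-start schedule: F@1, G@1, H@1, I@1.
Load per day: day 1: 10, day 2: 8, day 3: 8, day 4: 4.
Peak is 10.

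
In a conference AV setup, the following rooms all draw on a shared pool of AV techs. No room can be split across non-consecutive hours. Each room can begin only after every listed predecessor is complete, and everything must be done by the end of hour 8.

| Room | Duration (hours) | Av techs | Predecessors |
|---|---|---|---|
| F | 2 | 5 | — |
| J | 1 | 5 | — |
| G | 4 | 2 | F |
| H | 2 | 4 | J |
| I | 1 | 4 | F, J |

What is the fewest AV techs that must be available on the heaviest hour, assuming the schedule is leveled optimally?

6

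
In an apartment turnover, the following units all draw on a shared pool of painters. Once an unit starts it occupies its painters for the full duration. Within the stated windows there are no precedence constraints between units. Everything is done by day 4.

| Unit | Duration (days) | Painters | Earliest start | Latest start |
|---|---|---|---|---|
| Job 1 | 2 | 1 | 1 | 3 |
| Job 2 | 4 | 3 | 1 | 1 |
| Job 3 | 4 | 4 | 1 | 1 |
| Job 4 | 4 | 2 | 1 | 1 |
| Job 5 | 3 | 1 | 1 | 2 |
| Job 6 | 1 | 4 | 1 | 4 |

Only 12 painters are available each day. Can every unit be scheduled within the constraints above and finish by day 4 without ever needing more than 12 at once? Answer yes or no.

The minimum achievable peak is 13; 12 < 13, so no feasible schedule stays within the cap.

no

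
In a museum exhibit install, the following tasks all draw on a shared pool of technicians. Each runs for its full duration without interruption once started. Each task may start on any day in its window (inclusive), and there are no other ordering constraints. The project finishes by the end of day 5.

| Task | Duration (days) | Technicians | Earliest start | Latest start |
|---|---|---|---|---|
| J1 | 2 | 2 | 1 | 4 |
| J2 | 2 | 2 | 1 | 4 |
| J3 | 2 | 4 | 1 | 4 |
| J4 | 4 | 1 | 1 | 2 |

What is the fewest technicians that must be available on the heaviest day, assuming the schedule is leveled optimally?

Early-start (J1@1, J2@1, J3@1, J4@1) gives peak 9: d1:9  d2:9  d3:1  d4:1  d5:0.
Shift J3→3.
Schedule J1@1, J2@1, J3@3, J4@1: d1:5  d2:5  d3:5  d4:5  d5:0 — peak 5.

5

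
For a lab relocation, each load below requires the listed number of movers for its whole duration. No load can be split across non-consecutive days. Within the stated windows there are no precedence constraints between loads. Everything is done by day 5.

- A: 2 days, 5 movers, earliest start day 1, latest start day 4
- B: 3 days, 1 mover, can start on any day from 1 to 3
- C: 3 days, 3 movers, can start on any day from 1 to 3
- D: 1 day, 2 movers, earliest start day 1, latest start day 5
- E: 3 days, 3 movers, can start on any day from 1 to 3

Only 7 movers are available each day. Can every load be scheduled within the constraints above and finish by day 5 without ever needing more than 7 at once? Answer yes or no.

Schedule A@1, B@2, C@3, D@1, E@3: d1:7  d2:6  d3:7  d4:7  d5:6 — peak 7 ≤ 7.

yes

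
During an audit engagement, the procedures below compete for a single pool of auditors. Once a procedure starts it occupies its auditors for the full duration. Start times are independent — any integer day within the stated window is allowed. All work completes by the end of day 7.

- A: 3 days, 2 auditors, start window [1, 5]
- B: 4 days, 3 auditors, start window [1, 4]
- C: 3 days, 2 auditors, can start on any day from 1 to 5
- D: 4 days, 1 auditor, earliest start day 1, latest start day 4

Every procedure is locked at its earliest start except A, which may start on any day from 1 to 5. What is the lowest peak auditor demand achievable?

A@1: d1:8  d2:8  d3:8  d4:4  d5:0  d6:0  d7:0 → peak 8
A@2: d1:6  d2:8  d3:8  d4:6  d5:0  d6:0  d7:0 → peak 8
A@3: d1:6  d2:6  d3:8  d4:6  d5:2  d6:0  d7:0 → peak 8
A@4: d1:6  d2:6  d3:6  d4:6  d5:2  d6:2  d7:0 → peak 6
A@5: d1:6  d2:6  d3:6  d4:4  d5:2  d6:2  d7:2 → peak 6
Best is A@4, peak 6.

6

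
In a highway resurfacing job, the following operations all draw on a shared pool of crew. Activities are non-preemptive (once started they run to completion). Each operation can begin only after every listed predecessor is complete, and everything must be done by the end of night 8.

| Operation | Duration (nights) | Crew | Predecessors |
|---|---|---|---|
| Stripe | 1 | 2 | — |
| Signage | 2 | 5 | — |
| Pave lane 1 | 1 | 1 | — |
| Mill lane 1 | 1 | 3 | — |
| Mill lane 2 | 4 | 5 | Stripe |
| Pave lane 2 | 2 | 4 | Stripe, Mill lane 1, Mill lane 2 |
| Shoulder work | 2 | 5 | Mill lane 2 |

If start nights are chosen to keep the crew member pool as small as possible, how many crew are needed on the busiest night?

Early-start (Stripe@1, Signage@1, Pave lane 1@1, Mill lane 1@1, Mill lane 2@2, Pave lane 2@6, Shoulder work@6) gives peak 11: n1:11  n2:10  n3:5  n4:5  n5:5  n6:9  n7:9  n8:0.
Shift Mill lane 1→2, Mill lane 2→3, Pave lane 2→7, Shoulder work→7.
Schedule Stripe@1, Signage@1, Pave lane 1@1, Mill lane 1@2, Mill lane 2@3, Pave lane 2@7, Shoulder work@7: n1:8  n2:8  n3:5  n4:5  n5:5  n6:5  n7:9  n8:9 — peak 9.

9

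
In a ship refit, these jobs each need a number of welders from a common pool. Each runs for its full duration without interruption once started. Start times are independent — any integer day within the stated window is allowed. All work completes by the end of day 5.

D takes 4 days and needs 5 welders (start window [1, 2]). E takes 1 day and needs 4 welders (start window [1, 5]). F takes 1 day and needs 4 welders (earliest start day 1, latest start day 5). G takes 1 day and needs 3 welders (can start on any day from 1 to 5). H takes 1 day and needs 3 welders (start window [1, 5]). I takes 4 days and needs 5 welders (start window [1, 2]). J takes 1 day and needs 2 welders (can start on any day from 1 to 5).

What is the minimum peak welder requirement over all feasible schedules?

Early-start (D@1, E@1, F@1, G@1, H@1, I@1, J@1) gives peak 26: d1:26  d2:10  d3:10  d4:10  d5:0.
Shift F→5, H→5, I→2, J→2.
Schedule D@1, E@1, F@5, G@1, H@5, I@2, J@2: d1:12  d2:12  d3:10  d4:10  d5:12 — peak 12.
Total welder-days = 56 over 5 days ⇒ peak ≥ ⌈56/5⌉ = 12, so 12 is optimal.

12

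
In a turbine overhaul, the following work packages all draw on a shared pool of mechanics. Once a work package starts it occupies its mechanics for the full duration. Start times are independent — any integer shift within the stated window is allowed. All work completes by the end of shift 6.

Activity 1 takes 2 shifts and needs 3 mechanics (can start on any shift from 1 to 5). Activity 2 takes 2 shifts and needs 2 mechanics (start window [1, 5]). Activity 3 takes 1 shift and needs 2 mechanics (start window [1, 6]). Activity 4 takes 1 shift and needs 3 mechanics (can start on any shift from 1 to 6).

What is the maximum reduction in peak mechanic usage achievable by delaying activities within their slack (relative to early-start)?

7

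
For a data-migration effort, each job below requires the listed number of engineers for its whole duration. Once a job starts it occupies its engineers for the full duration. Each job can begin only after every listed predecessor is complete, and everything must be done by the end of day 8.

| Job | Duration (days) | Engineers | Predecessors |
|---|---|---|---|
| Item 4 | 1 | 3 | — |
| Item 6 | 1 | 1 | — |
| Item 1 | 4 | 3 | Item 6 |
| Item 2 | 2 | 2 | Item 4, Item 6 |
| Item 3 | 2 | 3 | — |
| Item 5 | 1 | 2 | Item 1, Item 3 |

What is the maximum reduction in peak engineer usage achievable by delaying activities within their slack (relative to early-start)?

Early-start peak: d1:7  d2:8  d3:5  d4:3  d5:3  d6:2  d7:0  d8:0 ⇒ 8.
Leveled (Item 4@1, Item 6@1, Item 1@2, Item 2@2, Item 3@6, Item 5@8): d1:4  d2:5  d3:5  d4:3  d5:3  d6:3  d7:3  d8:2 ⇒ 5.
Reduction 8 − 5 = 3.

3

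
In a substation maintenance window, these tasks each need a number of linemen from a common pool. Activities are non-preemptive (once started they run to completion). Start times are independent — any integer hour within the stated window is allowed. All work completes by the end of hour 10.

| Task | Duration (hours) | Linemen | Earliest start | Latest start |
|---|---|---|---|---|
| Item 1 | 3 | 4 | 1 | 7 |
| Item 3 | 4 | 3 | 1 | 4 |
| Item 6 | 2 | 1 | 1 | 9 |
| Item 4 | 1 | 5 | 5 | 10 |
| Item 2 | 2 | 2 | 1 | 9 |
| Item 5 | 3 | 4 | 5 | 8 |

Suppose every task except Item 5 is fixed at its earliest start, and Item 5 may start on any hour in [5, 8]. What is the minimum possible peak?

10

Item 5@5: h1:10  h2:10  h3:7  h4:3  h5:9  h6:4  h7:4  h8:0  h9:0  h10:0 → peak 10
Item 5@6: h1:10  h2:10  h3:7  h4:3  h5:5  h6:4  h7:4  h8:4  h9:0  h10:0 → peak 10
Item 5@7: h1:10  h2:10  h3:7  h4:3  h5:5  h6:0  h7:4  h8:4  h9:4  h10:0 → peak 10
Item 5@8: h1:10  h2:10  h3:7  h4:3  h5:5  h6:0  h7:0  h8:4  h9:4  h10:4 → peak 10
Best is Item 5@5, peak 10.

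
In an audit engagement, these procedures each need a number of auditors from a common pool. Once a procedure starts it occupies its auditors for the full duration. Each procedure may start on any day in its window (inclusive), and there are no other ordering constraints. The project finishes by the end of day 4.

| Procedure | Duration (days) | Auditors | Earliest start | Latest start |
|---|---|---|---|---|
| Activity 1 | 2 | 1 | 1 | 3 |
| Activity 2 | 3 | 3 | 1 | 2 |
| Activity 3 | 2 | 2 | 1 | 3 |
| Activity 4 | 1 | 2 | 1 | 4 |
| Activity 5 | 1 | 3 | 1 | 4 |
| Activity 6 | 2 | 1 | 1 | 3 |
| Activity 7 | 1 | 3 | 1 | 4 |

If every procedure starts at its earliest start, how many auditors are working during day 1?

15

At early start, day 1 has: Activity 1, Activity 2, Activity 3, Activity 4, Activity 5, Activity 6, Activity 7.
Demand: 1 + 3 + 2 + 2 + 3 + 1 + 3 = 15.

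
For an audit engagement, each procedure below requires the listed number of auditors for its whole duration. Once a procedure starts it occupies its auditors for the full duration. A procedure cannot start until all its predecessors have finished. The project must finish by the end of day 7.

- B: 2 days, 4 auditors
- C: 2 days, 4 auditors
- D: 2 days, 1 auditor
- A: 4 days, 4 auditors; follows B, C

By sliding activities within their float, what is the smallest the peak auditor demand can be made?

8

Early-start (B@1, C@1, D@1, A@3) gives peak 9: d1:9  d2:9  d3:4  d4:4  d5:4  d6:4  d7:0.
Shift D→3.
Schedule B@1, C@1, D@3, A@3: d1:8  d2:8  d3:5  d4:5  d5:4  d6:4  d7:0 — peak 8.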